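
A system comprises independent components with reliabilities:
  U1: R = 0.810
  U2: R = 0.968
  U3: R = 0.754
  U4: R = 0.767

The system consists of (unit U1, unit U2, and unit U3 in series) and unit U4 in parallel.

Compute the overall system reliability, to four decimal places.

0.9047

Series (U1, U2, and U3): 0.810000 × 0.968000 × 0.754000 = 0.591196
Parallel ([0.591196] and U4): 1 − (1 − 0.591196)(1 − 0.767000) = 0.9047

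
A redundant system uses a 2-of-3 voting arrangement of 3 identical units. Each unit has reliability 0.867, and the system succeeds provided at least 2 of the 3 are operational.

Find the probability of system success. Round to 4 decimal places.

0.9516

R = Σ_{i=2}^{3} C(3,i) p^i (1−p)^{3−i} with p = 0.867
C(3,2)·0.867^2·0.133^1 = 0.299924
C(3,3)·0.867^3·0.133^0 = 0.651714
Sum = 0.9516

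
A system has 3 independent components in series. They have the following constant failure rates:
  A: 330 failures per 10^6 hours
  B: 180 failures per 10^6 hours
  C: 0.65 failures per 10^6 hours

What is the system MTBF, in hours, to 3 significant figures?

1960

Series of exponential components: λ_sys = Σ λ_i
λ_sys = 0.00033 + 0.00018 + 0.00000065 = 5.1065e-04 /h
MTBF = 1 / λ_sys = 1960 h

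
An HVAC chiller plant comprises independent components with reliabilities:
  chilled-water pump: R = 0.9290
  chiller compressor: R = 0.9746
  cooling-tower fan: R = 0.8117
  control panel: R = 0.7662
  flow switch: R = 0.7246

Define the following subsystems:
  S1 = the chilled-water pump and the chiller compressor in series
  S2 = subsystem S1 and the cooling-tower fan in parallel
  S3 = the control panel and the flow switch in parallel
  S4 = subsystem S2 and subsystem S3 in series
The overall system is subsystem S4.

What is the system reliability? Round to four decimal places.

Series (chilled-water pump and chiller compressor): 0.929000 × 0.974600 = 0.905403
Parallel ([0.905403] and cooling-tower fan): 1 − (1 − 0.905403)(1 − 0.811700) = 0.982187
Parallel (control panel and flow switch): 1 − (1 − 0.766200)(1 − 0.724600) = 0.935611
Series ([0.982187] and [0.935611]): 0.982187 × 0.935611 = 0.9189

0.9189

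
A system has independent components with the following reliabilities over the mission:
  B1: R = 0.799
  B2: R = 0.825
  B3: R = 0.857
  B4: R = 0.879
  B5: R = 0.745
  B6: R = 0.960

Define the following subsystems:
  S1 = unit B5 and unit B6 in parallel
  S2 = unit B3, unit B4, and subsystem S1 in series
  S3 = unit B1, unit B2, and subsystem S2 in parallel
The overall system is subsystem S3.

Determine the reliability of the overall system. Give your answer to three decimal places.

Parallel (B5 and B6): 1 − (1 − 0.74500)(1 − 0.96000) = 0.98980
Series (B3, B4, and [0.98980]): 0.85700 × 0.87900 × 0.98980 = 0.74562
Parallel (B1, B2, and [0.74562]): 1 − (1 − 0.79900)(1 − 0.82500)(1 − 0.74562) = 0.991

0.991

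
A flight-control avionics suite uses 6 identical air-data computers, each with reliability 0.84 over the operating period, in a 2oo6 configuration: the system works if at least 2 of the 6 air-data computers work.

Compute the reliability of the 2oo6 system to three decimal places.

R = Σ_{i=2}^{6} C(6,i) p^i (1−p)^{6−i} with p = 0.84
C(6,2)·0.84^2·0.16^4 = 0.00694
C(6,3)·0.84^3·0.16^3 = 0.04855
C(6,4)·0.84^4·0.16^2 = 0.19118
C(6,5)·0.84^5·0.16^1 = 0.40148
C(6,6)·0.84^6·0.16^0 = 0.35130
Sum = 0.999

0.999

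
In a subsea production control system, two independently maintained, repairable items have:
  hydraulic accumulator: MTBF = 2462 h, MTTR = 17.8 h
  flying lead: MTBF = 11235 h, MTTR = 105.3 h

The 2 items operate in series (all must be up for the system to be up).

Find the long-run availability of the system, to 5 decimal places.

A(hydraulic accumulator) = MTBF/(MTBF+MTTR) = 2462/(2462+17.8) = 0.992822
A(flying lead) = MTBF/(MTBF+MTTR) = 11235/(11235+105.3) = 0.990715
Series availability: 0.992822 × 0.990715 = 0.98360

0.98360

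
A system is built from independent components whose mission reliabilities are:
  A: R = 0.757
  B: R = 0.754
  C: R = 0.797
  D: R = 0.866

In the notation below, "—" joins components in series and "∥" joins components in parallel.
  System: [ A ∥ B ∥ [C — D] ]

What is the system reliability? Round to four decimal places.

0.9815

Series (C and D): 0.797000 × 0.866000 = 0.690202
Parallel (A, B, and [0.690202]): 1 − (1 − 0.757000)(1 − 0.754000)(1 − 0.690202) = 0.9815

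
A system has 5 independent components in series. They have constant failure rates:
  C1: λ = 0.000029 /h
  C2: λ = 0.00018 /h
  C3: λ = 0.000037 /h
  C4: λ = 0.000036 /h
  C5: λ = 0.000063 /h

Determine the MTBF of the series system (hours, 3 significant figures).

Series of exponential components: λ_sys = Σ λ_i
λ_sys = 0.000029 + 0.00018 + 0.000037 + 0.000036 + 0.000063 = 3.4500e-04 /h
MTBF = 1 / λ_sys = 2900 h

2900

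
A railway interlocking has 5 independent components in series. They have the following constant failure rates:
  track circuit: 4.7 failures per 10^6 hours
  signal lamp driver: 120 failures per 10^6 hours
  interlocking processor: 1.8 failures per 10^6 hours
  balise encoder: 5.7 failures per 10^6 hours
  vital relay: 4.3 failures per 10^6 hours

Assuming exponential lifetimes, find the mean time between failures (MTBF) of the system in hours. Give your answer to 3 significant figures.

Series of exponential components: λ_sys = Σ λ_i
λ_sys = 0.0000047 + 0.00012 + 0.0000018 + 0.0000057 + 0.0000043 = 1.3650e-04 /h
MTBF = 1 / λ_sys = 7330 h

7330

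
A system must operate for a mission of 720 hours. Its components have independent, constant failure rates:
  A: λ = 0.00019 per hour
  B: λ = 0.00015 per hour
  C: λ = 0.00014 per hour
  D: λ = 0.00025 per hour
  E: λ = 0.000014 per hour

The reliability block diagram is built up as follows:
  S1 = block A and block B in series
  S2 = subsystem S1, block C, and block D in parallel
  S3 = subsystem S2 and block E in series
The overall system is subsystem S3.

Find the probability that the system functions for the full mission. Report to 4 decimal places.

R(A) = exp(−0.00019 × 720) = 0.872145
R(B) = exp(−0.00015 × 720) = 0.897628
R(C) = exp(−0.00014 × 720) = 0.904114
R(D) = exp(−0.00025 × 720) = 0.835270
R(E) = exp(−0.000014 × 720) = 0.989971
Series (A and B): 0.872145 × 0.897628 = 0.782862
Parallel ([0.782862], C, and D): 1 − (1 − 0.782862)(1 − 0.904114)(1 − 0.835270) = 0.996570
Series ([0.996570] and E): 0.996570 × 0.989971 = 0.9866

0.9866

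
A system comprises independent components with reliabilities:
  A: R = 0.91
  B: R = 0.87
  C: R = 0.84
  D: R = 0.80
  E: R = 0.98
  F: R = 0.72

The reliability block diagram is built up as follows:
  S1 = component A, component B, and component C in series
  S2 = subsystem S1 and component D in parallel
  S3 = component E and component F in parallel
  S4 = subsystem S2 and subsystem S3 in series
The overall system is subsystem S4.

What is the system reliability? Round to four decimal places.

Series (A, B, and C): 0.910000 × 0.870000 × 0.840000 = 0.665028
Parallel ([0.665028] and D): 1 − (1 − 0.665028)(1 − 0.800000) = 0.933006
Parallel (E and F): 1 − (1 − 0.980000)(1 − 0.720000) = 0.994400
Series ([0.933006] and [0.994400]): 0.933006 × 0.994400 = 0.9278

0.9278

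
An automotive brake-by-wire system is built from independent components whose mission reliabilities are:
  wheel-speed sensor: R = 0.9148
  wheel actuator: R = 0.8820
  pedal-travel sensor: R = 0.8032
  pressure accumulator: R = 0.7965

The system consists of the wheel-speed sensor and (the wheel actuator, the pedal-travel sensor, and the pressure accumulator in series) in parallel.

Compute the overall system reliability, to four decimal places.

0.9629

Series (wheel actuator, pedal-travel sensor, and pressure accumulator): 0.882000 × 0.803200 × 0.796500 = 0.564258
Parallel (wheel-speed sensor and [0.564258]): 1 − (1 − 0.914800)(1 − 0.564258) = 0.9629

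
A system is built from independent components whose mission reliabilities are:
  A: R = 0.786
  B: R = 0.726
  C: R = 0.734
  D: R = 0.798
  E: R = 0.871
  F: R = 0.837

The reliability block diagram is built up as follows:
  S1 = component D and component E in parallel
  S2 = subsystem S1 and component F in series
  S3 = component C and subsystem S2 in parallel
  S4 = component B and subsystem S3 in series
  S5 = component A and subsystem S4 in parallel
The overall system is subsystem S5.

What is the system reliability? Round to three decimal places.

Parallel (D and E): 1 − (1 − 0.79800)(1 − 0.87100) = 0.97394
Series ([0.97394] and F): 0.97394 × 0.83700 = 0.81519
Parallel (C and [0.81519]): 1 − (1 − 0.73400)(1 − 0.81519) = 0.95084
Series (B and [0.95084]): 0.72600 × 0.95084 = 0.69031
Parallel (A and [0.69031]): 1 − (1 − 0.78600)(1 − 0.69031) = 0.934

0.934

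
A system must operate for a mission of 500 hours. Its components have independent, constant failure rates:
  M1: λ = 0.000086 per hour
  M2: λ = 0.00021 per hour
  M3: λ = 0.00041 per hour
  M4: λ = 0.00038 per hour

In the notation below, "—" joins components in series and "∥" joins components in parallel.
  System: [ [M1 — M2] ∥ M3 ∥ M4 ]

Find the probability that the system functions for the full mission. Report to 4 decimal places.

0.9956

R(M1) = exp(−0.000086 × 500) = 0.957911
R(M2) = exp(−0.00021 × 500) = 0.900325
R(M3) = exp(−0.00041 × 500) = 0.814647
R(M4) = exp(−0.00038 × 500) = 0.826959
Series (M1 and M2): 0.957911 × 0.900325 = 0.862431
Parallel ([0.862431], M3, and M4): 1 − (1 − 0.862431)(1 − 0.814647)(1 − 0.826959) = 0.9956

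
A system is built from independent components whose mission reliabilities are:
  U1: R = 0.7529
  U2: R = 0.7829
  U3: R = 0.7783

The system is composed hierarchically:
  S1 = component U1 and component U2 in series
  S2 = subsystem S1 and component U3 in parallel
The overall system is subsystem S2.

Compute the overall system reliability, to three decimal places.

0.909

Series (U1 and U2): 0.75290 × 0.78290 = 0.58945
Parallel ([0.58945] and U3): 1 − (1 − 0.58945)(1 − 0.77830) = 0.909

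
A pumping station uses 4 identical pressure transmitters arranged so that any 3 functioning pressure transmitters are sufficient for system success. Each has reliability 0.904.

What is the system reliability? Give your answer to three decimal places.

0.952

R = Σ_{i=3}^{4} C(4,i) p^i (1−p)^{4−i} with p = 0.904
C(4,3)·0.904^3·0.096^1 = 0.28369
C(4,4)·0.904^4·0.096^0 = 0.66784
Sum = 0.952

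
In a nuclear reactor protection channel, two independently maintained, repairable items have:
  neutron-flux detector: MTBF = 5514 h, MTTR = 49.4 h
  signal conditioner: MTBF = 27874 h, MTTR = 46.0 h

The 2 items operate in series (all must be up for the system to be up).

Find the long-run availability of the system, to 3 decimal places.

A(neutron-flux detector) = MTBF/(MTBF+MTTR) = 5514/(5514+49.4) = 0.991121
A(signal conditioner) = MTBF/(MTBF+MTTR) = 27874/(27874+46.0) = 0.998352
Series availability: 0.991121 × 0.998352 = 0.989

0.989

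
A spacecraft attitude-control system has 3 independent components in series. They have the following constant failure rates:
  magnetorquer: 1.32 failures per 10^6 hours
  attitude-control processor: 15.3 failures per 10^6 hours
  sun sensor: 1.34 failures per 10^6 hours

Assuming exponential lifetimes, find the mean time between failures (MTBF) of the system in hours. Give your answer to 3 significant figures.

Series of exponential components: λ_sys = Σ λ_i
λ_sys = 0.00000132 + 0.0000153 + 0.00000134 = 1.7960e-05 /h
MTBF = 1 / λ_sys = 55700 h

55700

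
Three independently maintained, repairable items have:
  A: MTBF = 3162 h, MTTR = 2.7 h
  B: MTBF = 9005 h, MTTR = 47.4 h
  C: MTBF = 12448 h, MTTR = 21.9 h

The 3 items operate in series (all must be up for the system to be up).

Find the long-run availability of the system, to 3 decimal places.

0.992

A(A) = MTBF/(MTBF+MTTR) = 3162/(3162+2.7) = 0.999147
A(B) = MTBF/(MTBF+MTTR) = 9005/(9005+47.4) = 0.994764
A(C) = MTBF/(MTBF+MTTR) = 12448/(12448+21.9) = 0.998244
Series availability: 0.999147 × 0.994764 × 0.998244 = 0.992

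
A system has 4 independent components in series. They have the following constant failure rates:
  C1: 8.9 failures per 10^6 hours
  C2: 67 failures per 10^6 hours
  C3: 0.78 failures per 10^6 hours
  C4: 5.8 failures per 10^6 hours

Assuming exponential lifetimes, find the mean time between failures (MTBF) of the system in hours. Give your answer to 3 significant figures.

Series of exponential components: λ_sys = Σ λ_i
λ_sys = 0.0000089 + 0.000067 + 0.00000078 + 0.0000058 = 8.2480e-05 /h
MTBF = 1 / λ_sys = 12100 h

12100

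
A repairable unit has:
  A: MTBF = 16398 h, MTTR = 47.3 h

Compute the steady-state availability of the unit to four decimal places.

0.9971

A(A) = MTBF/(MTBF+MTTR) = 16398/(16398+47.3) = 0.9971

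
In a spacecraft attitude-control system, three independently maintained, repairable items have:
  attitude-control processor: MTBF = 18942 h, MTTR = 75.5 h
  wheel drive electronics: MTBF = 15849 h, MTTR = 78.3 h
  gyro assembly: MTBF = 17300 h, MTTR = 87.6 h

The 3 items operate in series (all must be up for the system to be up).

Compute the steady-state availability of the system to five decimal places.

0.98614

A(attitude-control processor) = MTBF/(MTBF+MTTR) = 18942/(18942+75.5) = 0.996030
A(wheel drive electronics) = MTBF/(MTBF+MTTR) = 15849/(15849+78.3) = 0.995084
A(gyro assembly) = MTBF/(MTBF+MTTR) = 17300/(17300+87.6) = 0.994962
Series availability: 0.996030 × 0.995084 × 0.994962 = 0.98614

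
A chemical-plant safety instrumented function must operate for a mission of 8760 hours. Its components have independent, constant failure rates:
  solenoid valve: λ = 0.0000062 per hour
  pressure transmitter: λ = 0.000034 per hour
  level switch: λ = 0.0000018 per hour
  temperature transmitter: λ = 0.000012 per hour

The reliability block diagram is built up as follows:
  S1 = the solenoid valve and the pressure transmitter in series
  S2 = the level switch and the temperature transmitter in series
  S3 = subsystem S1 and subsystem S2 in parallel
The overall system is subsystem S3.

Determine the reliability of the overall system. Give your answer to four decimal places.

R(solenoid valve) = exp(−0.0000062 × 8760) = 0.947137
R(pressure transmitter) = exp(−0.000034 × 8760) = 0.742420
R(level switch) = exp(−0.0000018 × 8760) = 0.984356
R(temperature transmitter) = exp(−0.000012 × 8760) = 0.900216
Series (solenoid valve and pressure transmitter): 0.947137 × 0.742420 = 0.703173
Series (level switch and temperature transmitter): 0.984356 × 0.900216 = 0.886133
Parallel ([0.703173] and [0.886133]): 1 − (1 − 0.703173)(1 − 0.886133) = 0.9662

0.9662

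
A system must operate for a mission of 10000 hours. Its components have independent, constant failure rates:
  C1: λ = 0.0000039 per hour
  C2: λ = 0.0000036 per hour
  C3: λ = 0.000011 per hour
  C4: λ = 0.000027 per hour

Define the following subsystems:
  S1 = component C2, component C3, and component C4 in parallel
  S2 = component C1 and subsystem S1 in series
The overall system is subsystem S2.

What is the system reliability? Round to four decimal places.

R(C1) = exp(−0.0000039 × 10000) = 0.961751
R(C2) = exp(−0.0000036 × 10000) = 0.964640
R(C3) = exp(−0.000011 × 10000) = 0.895834
R(C4) = exp(−0.000027 × 10000) = 0.763379
Parallel (C2, C3, and C4): 1 − (1 − 0.964640)(1 − 0.895834)(1 − 0.763379) = 0.999128
Series (C1 and [0.999128]): 0.961751 × 0.999128 = 0.9609

0.9609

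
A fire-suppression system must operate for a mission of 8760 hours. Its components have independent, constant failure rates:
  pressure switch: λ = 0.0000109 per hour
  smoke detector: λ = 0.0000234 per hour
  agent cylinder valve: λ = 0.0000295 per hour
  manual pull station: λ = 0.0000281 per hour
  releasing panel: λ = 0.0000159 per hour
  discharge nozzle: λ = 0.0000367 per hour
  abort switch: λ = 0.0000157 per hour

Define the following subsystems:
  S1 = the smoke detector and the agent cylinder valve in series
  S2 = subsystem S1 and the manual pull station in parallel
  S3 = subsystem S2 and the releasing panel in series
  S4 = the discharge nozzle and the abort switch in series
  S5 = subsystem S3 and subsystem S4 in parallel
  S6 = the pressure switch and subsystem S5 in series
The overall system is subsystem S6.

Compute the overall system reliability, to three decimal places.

R(pressure switch) = exp(−0.0000109 × 8760) = 0.90893
R(smoke detector) = exp(−0.0000234 × 8760) = 0.81466
R(agent cylinder valve) = exp(−0.0000295 × 8760) = 0.77227
R(manual pull station) = exp(−0.0000281 × 8760) = 0.78180
R(releasing panel) = exp(−0.0000159 × 8760) = 0.86998
R(discharge nozzle) = exp(−0.0000367 × 8760) = 0.72507
R(abort switch) = exp(−0.0000157 × 8760) = 0.87151
Series (smoke detector and agent cylinder valve): 0.81466 × 0.77227 = 0.62914
Parallel ([0.62914] and manual pull station): 1 − (1 − 0.62914)(1 − 0.78180) = 0.91908
Series ([0.91908] and releasing panel): 0.91908 × 0.86998 = 0.79958
Series (discharge nozzle and abort switch): 0.72507 × 0.87151 = 0.63191
Parallel ([0.79958] and [0.63191]): 1 − (1 − 0.79958)(1 − 0.63191) = 0.92623
Series (pressure switch and [0.92623]): 0.90893 × 0.92623 = 0.842

0.842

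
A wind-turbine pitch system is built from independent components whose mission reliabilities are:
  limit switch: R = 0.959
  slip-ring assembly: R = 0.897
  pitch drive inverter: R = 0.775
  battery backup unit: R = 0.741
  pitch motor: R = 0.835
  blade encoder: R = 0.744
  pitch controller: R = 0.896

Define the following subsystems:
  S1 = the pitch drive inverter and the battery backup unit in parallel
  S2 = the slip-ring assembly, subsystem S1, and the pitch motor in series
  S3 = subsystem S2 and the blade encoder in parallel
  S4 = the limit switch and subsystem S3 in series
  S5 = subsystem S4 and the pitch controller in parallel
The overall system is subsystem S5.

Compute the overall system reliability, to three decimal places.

Parallel (pitch drive inverter and battery backup unit): 1 − (1 − 0.77500)(1 − 0.74100) = 0.94173
Series (slip-ring assembly, [0.94173], and pitch motor): 0.89700 × 0.94173 × 0.83500 = 0.70535
Parallel ([0.70535] and blade encoder): 1 − (1 − 0.70535)(1 − 0.74400) = 0.92457
Series (limit switch and [0.92457]): 0.95900 × 0.92457 = 0.88666
Parallel ([0.88666] and pitch controller): 1 − (1 − 0.88666)(1 − 0.89600) = 0.988

0.988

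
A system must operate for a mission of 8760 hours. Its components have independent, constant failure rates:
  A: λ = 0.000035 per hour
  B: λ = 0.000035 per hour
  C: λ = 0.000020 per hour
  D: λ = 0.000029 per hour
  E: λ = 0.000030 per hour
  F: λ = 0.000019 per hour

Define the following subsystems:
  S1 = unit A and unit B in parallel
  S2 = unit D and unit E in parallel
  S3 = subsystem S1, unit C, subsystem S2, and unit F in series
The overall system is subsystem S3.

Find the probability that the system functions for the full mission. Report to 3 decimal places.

R(A) = exp(−0.000035 × 8760) = 0.73594
R(B) = exp(−0.000035 × 8760) = 0.73594
R(C) = exp(−0.000020 × 8760) = 0.83929
R(D) = exp(−0.000029 × 8760) = 0.77566
R(E) = exp(−0.000030 × 8760) = 0.76890
R(F) = exp(−0.000019 × 8760) = 0.84667
Parallel (A and B): 1 − (1 − 0.73594)(1 − 0.73594) = 0.93027
Parallel (D and E): 1 − (1 − 0.77566)(1 − 0.76890) = 0.94816
Series ([0.93027], C, [0.94816], and F): 0.93027 × 0.83929 × 0.94816 × 0.84667 = 0.627

0.627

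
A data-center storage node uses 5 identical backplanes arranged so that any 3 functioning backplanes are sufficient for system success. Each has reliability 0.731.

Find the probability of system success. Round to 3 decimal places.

R = Σ_{i=3}^{5} C(5,i) p^i (1−p)^{5−i} with p = 0.731
C(5,3)·0.731^3·0.269^2 = 0.28266
C(5,4)·0.731^4·0.269^1 = 0.38405
C(5,5)·0.731^5·0.269^0 = 0.20873
Sum = 0.875

0.875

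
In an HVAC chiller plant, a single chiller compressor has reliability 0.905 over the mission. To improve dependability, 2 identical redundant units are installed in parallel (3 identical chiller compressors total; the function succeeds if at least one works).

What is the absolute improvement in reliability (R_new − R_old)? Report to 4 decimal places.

0.0941

R_before = 0.905
R_after = 1 − (1 − 0.905)^3 = 0.9991
ΔR = 0.9991 − 0.905 = 0.0941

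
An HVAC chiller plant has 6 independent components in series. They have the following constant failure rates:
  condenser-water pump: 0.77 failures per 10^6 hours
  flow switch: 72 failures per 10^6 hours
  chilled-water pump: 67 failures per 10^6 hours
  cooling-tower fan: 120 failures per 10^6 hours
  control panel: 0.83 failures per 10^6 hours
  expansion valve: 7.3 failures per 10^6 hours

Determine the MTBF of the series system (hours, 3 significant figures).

Series of exponential components: λ_sys = Σ λ_i
λ_sys = 0.00000077 + 0.000072 + 0.000067 + 0.00012 + 0.00000083 + 0.0000073 = 2.6790e-04 /h
MTBF = 1 / λ_sys = 3730 h

3730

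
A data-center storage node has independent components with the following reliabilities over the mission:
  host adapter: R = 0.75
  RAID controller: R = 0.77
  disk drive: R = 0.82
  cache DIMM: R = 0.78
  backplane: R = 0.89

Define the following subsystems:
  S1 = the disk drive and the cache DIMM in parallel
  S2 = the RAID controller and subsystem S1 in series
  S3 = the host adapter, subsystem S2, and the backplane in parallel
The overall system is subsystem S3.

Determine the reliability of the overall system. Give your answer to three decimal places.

Parallel (disk drive and cache DIMM): 1 − (1 − 0.82000)(1 − 0.78000) = 0.96040
Series (RAID controller and [0.96040]): 0.77000 × 0.96040 = 0.73951
Parallel (host adapter, [0.73951], and backplane): 1 − (1 − 0.75000)(1 − 0.73951)(1 − 0.89000) = 0.993

0.993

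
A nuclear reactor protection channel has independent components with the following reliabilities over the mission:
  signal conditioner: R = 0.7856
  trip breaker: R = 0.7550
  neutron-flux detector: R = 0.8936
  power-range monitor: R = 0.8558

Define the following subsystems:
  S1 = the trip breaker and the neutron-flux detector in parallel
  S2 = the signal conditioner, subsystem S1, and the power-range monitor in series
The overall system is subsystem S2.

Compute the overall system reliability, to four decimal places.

Parallel (trip breaker and neutron-flux detector): 1 − (1 − 0.755000)(1 − 0.893600) = 0.973932
Series (signal conditioner, [0.973932], and power-range monitor): 0.785600 × 0.973932 × 0.855800 = 0.6548

0.6548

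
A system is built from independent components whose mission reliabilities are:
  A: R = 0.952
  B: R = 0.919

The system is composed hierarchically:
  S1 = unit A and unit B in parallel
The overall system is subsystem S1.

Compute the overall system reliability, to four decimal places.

0.9961

Parallel (A and B): 1 − (1 − 0.952000)(1 − 0.919000) = 0.9961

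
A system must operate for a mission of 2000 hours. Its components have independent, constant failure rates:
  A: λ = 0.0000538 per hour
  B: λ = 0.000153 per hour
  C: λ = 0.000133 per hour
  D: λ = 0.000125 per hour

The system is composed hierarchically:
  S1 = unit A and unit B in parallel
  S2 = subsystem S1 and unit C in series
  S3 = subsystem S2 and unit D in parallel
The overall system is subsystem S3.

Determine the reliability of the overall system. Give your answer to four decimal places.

0.9438

R(A) = exp(−0.0000538 × 2000) = 0.897987
R(B) = exp(−0.000153 × 2000) = 0.736387
R(C) = exp(−0.000133 × 2000) = 0.766439
R(D) = exp(−0.000125 × 2000) = 0.778801
Parallel (A and B): 1 − (1 − 0.897987)(1 − 0.736387) = 0.973108
Series ([0.973108] and C): 0.973108 × 0.766439 = 0.745828
Parallel ([0.745828] and D): 1 − (1 − 0.745828)(1 − 0.778801) = 0.9438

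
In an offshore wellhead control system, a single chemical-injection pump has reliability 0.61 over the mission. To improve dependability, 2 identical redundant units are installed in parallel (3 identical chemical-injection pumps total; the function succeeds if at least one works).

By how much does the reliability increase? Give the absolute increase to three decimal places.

0.331

R_before = 0.61
R_after = 1 − (1 − 0.61)^3 = 0.941
ΔR = 0.941 − 0.61 = 0.331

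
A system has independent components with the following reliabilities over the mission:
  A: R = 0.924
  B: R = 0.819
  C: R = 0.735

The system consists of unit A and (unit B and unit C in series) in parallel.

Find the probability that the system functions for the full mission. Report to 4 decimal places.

Series (B and C): 0.819000 × 0.735000 = 0.601965
Parallel (A and [0.601965]): 1 − (1 − 0.924000)(1 − 0.601965) = 0.9697

0.9697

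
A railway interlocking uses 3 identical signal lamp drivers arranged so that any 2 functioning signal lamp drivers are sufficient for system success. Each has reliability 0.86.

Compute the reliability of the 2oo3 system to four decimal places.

0.9467

R = Σ_{i=2}^{3} C(3,i) p^i (1−p)^{3−i} with p = 0.86
C(3,2)·0.86^2·0.14^1 = 0.310632
C(3,3)·0.86^3·0.14^0 = 0.636056
Sum = 0.9467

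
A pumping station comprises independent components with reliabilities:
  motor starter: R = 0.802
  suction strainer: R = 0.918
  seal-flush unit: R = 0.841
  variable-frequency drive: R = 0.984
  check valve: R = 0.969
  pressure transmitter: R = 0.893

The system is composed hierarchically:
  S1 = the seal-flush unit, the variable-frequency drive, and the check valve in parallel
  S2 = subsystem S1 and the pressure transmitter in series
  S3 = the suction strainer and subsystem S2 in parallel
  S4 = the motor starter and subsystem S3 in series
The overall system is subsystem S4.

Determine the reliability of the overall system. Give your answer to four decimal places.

0.7950

Parallel (seal-flush unit, variable-frequency drive, and check valve): 1 − (1 − 0.841000)(1 − 0.984000)(1 − 0.969000) = 0.999921
Series ([0.999921] and pressure transmitter): 0.999921 × 0.893000 = 0.892929
Parallel (suction strainer and [0.892929]): 1 − (1 − 0.918000)(1 − 0.892929) = 0.991220
Series (motor starter and [0.991220]): 0.802000 × 0.991220 = 0.7950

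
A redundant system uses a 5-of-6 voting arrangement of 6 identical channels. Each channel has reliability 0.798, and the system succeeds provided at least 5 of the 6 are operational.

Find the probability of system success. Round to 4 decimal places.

R = Σ_{i=5}^{6} C(6,i) p^i (1−p)^{6−i} with p = 0.798
C(6,5)·0.798^5·0.202^1 = 0.392209
C(6,6)·0.798^6·0.202^0 = 0.258236
Sum = 0.6504

0.6504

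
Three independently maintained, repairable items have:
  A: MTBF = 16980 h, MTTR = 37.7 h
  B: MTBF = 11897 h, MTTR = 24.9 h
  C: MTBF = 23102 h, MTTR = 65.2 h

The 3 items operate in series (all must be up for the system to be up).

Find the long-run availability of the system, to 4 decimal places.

A(A) = MTBF/(MTBF+MTTR) = 16980/(16980+37.7) = 0.997785
A(B) = MTBF/(MTBF+MTTR) = 11897/(11897+24.9) = 0.997911
A(C) = MTBF/(MTBF+MTTR) = 23102/(23102+65.2) = 0.997186
Series availability: 0.997785 × 0.997911 × 0.997186 = 0.9929

0.9929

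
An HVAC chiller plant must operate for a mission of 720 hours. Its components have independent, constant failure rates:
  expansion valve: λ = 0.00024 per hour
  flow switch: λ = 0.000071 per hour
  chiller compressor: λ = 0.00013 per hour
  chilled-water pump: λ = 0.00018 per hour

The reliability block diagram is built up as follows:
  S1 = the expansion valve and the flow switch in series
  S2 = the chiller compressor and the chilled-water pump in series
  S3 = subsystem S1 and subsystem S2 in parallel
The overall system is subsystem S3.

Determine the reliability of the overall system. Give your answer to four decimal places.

0.9599

R(expansion valve) = exp(−0.00024 × 720) = 0.841306
R(flow switch) = exp(−0.000071 × 720) = 0.950165
R(chiller compressor) = exp(−0.00013 × 720) = 0.910647
R(chilled-water pump) = exp(−0.00018 × 720) = 0.878447
Series (expansion valve and flow switch): 0.841306 × 0.950165 = 0.799380
Series (chiller compressor and chilled-water pump): 0.910647 × 0.878447 = 0.799955
Parallel ([0.799380] and [0.799955]): 1 − (1 − 0.799380)(1 − 0.799955) = 0.9599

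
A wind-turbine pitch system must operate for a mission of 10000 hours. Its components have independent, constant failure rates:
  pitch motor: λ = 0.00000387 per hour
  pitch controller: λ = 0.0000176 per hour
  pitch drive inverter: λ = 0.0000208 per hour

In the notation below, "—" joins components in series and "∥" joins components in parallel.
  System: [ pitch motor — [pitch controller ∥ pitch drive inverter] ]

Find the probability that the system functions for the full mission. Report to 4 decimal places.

R(pitch motor) = exp(−0.00000387 × 10000) = 0.962039
R(pitch controller) = exp(−0.0000176 × 10000) = 0.838618
R(pitch drive inverter) = exp(−0.0000208 × 10000) = 0.812207
Parallel (pitch controller and pitch drive inverter): 1 − (1 − 0.838618)(1 − 0.812207) = 0.969694
Series (pitch motor and [0.969694]): 0.962039 × 0.969694 = 0.9329

0.9329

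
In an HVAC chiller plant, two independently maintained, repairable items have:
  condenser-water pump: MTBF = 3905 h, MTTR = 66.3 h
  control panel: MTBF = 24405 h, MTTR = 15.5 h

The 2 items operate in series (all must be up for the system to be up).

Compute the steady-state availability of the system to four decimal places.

0.9827

A(condenser-water pump) = MTBF/(MTBF+MTTR) = 3905/(3905+66.3) = 0.983305
A(control panel) = MTBF/(MTBF+MTTR) = 24405/(24405+15.5) = 0.999365
Series availability: 0.983305 × 0.999365 = 0.9827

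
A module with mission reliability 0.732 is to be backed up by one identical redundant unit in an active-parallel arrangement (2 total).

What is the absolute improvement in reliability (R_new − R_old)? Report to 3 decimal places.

R_before = 0.732
R_after = 1 − (1 − 0.732)^2 = 0.928
ΔR = 0.928 − 0.732 = 0.196

0.196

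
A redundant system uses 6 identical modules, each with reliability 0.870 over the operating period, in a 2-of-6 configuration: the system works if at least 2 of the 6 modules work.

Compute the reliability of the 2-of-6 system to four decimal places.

R = Σ_{i=2}^{6} C(6,i) p^i (1−p)^{6−i} with p = 0.870
C(6,2)·0.870^2·0.130^4 = 0.003243
C(6,3)·0.870^3·0.130^3 = 0.028935
C(6,4)·0.870^4·0.130^2 = 0.145230
C(6,5)·0.870^5·0.130^1 = 0.388768
C(6,6)·0.870^6·0.130^0 = 0.433626
Sum = 0.9998

0.9998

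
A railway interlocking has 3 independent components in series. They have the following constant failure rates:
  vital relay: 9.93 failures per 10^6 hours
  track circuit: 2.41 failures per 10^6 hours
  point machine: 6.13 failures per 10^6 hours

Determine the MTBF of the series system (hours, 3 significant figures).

Series of exponential components: λ_sys = Σ λ_i
λ_sys = 0.00000993 + 0.00000241 + 0.00000613 = 1.8470e-05 /h
MTBF = 1 / λ_sys = 54100 h

54100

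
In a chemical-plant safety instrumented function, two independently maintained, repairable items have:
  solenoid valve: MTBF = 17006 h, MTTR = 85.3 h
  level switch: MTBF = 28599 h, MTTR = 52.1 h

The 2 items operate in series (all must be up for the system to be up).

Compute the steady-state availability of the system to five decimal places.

A(solenoid valve) = MTBF/(MTBF+MTTR) = 17006/(17006+85.3) = 0.995009
A(level switch) = MTBF/(MTBF+MTTR) = 28599/(28599+52.1) = 0.998182
Series availability: 0.995009 × 0.998182 = 0.99320

0.99320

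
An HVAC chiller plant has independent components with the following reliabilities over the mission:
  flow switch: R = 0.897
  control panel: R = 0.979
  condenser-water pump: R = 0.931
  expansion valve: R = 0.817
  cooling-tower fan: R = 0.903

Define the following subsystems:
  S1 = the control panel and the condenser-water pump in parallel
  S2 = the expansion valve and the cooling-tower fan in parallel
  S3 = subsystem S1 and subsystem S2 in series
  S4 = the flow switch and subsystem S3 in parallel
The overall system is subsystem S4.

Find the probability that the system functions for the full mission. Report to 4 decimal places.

0.9980

Parallel (control panel and condenser-water pump): 1 − (1 − 0.979000)(1 − 0.931000) = 0.998551
Parallel (expansion valve and cooling-tower fan): 1 − (1 − 0.817000)(1 − 0.903000) = 0.982249
Series ([0.998551] and [0.982249]): 0.998551 × 0.982249 = 0.980826
Parallel (flow switch and [0.980826]): 1 − (1 − 0.897000)(1 − 0.980826) = 0.9980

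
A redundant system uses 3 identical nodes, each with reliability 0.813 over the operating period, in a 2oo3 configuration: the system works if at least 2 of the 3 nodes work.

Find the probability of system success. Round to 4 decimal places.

0.9082

R = Σ_{i=2}^{3} C(3,i) p^i (1−p)^{3−i} with p = 0.813
C(3,2)·0.813^2·0.187^1 = 0.370804
C(3,3)·0.813^3·0.187^0 = 0.537368
Sum = 0.9082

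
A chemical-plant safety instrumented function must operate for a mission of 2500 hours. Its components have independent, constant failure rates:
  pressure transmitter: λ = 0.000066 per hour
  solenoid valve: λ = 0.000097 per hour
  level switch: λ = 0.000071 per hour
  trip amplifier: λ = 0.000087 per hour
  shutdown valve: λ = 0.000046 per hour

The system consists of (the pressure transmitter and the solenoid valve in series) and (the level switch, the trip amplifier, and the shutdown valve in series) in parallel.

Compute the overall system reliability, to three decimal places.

R(pressure transmitter) = exp(−0.000066 × 2500) = 0.84789
R(solenoid valve) = exp(−0.000097 × 2500) = 0.78466
R(level switch) = exp(−0.000071 × 2500) = 0.83736
R(trip amplifier) = exp(−0.000087 × 2500) = 0.80453
R(shutdown valve) = exp(−0.000046 × 2500) = 0.89137
Series (pressure transmitter and solenoid valve): 0.84789 × 0.78466 = 0.66531
Series (level switch, trip amplifier, and shutdown valve): 0.83736 × 0.80453 × 0.89137 = 0.60050
Parallel ([0.66531] and [0.60050]): 1 − (1 − 0.66531)(1 − 0.60050) = 0.866

0.866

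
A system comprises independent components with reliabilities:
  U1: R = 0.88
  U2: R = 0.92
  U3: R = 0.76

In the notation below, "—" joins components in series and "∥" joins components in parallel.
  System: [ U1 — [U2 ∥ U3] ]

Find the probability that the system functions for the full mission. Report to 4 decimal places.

0.8631

Parallel (U2 and U3): 1 − (1 − 0.920000)(1 − 0.760000) = 0.980800
Series (U1 and [0.980800]): 0.880000 × 0.980800 = 0.8631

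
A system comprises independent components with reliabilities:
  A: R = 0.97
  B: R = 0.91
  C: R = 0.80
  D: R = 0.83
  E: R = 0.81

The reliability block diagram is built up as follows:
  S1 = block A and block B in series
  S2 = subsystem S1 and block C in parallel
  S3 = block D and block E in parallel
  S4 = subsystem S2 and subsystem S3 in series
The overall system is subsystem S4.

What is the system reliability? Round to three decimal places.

0.945

Series (A and B): 0.97000 × 0.91000 = 0.88270
Parallel ([0.88270] and C): 1 − (1 − 0.88270)(1 − 0.80000) = 0.97654
Parallel (D and E): 1 − (1 − 0.83000)(1 − 0.81000) = 0.96770
Series ([0.97654] and [0.96770]): 0.97654 × 0.96770 = 0.945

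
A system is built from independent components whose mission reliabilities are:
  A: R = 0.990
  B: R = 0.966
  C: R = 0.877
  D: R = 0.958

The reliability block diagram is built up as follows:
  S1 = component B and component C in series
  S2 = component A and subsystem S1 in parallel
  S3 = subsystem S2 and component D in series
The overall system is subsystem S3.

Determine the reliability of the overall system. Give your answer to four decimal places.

Series (B and C): 0.966000 × 0.877000 = 0.847182
Parallel (A and [0.847182]): 1 − (1 − 0.990000)(1 − 0.847182) = 0.998472
Series ([0.998472] and D): 0.998472 × 0.958000 = 0.9565

0.9565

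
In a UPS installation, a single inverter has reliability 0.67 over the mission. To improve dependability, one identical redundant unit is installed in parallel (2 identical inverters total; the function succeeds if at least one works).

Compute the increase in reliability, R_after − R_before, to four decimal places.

R_before = 0.67
R_after = 1 − (1 − 0.67)^2 = 0.8911
ΔR = 0.8911 − 0.67 = 0.2211

0.2211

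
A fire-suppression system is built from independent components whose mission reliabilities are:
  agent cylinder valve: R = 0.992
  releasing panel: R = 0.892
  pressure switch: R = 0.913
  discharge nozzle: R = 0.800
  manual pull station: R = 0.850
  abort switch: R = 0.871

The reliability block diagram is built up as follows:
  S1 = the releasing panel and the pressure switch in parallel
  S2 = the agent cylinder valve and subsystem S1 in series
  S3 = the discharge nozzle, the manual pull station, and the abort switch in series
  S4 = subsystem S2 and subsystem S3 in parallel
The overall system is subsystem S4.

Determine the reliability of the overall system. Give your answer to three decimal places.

0.993

Parallel (releasing panel and pressure switch): 1 − (1 − 0.89200)(1 − 0.91300) = 0.99060
Series (agent cylinder valve and [0.99060]): 0.99200 × 0.99060 = 0.98268
Series (discharge nozzle, manual pull station, and abort switch): 0.80000 × 0.85000 × 0.87100 = 0.59228
Parallel ([0.98268] and [0.59228]): 1 − (1 − 0.98268)(1 − 0.59228) = 0.993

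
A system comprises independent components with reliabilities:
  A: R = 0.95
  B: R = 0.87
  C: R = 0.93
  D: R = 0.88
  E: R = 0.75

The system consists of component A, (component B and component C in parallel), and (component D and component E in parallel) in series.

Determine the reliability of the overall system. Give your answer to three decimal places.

0.913

Parallel (B and C): 1 − (1 − 0.87000)(1 − 0.93000) = 0.99090
Parallel (D and E): 1 − (1 − 0.88000)(1 − 0.75000) = 0.97000
Series (A, [0.99090], and [0.97000]): 0.95000 × 0.99090 × 0.97000 = 0.913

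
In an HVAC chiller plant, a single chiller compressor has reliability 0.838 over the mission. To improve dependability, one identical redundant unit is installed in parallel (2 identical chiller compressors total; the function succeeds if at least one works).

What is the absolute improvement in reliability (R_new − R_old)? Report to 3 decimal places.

0.136

R_before = 0.838
R_after = 1 − (1 − 0.838)^2 = 0.974
ΔR = 0.974 − 0.838 = 0.136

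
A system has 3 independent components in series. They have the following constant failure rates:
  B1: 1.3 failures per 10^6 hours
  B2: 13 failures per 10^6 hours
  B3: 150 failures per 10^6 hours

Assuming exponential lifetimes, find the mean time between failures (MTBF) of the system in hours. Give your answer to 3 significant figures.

Series of exponential components: λ_sys = Σ λ_i
λ_sys = 0.0000013 + 0.000013 + 0.00015 = 1.6430e-04 /h
MTBF = 1 / λ_sys = 6090 h

6090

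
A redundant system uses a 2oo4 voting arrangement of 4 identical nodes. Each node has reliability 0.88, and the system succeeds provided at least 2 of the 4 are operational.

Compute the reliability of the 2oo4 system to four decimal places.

R = Σ_{i=2}^{4} C(4,i) p^i (1−p)^{4−i} with p = 0.88
C(4,2)·0.88^2·0.12^2 = 0.066908
C(4,3)·0.88^3·0.12^1 = 0.327107
C(4,4)·0.88^4·0.12^0 = 0.599695
Sum = 0.9937

0.9937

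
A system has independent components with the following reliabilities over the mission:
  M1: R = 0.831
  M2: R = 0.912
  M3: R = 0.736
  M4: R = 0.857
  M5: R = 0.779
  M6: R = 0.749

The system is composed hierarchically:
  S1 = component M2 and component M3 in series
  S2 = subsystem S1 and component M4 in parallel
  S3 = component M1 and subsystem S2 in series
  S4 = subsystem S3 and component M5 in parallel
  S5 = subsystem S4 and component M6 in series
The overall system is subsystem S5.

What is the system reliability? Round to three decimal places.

Series (M2 and M3): 0.91200 × 0.73600 = 0.67123
Parallel ([0.67123] and M4): 1 − (1 − 0.67123)(1 − 0.85700) = 0.95299
Series (M1 and [0.95299]): 0.83100 × 0.95299 = 0.79193
Parallel ([0.79193] and M5): 1 − (1 − 0.79193)(1 − 0.77900) = 0.95402
Series ([0.95402] and M6): 0.95402 × 0.74900 = 0.715

0.715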